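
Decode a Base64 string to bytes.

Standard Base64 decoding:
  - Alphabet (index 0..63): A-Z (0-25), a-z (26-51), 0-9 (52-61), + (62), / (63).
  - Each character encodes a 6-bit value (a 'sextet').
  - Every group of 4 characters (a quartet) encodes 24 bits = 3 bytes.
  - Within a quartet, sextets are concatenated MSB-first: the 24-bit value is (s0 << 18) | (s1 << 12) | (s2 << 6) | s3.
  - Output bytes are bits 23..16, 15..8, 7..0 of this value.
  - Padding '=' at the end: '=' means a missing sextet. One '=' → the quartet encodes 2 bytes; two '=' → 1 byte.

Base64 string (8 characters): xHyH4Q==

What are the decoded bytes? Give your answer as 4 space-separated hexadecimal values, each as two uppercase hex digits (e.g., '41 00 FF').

Answer: C4 7C 87 E1

Derivation:
After char 0 ('x'=49): chars_in_quartet=1 acc=0x31 bytes_emitted=0
After char 1 ('H'=7): chars_in_quartet=2 acc=0xC47 bytes_emitted=0
After char 2 ('y'=50): chars_in_quartet=3 acc=0x311F2 bytes_emitted=0
After char 3 ('H'=7): chars_in_quartet=4 acc=0xC47C87 -> emit C4 7C 87, reset; bytes_emitted=3
After char 4 ('4'=56): chars_in_quartet=1 acc=0x38 bytes_emitted=3
After char 5 ('Q'=16): chars_in_quartet=2 acc=0xE10 bytes_emitted=3
Padding '==': partial quartet acc=0xE10 -> emit E1; bytes_emitted=4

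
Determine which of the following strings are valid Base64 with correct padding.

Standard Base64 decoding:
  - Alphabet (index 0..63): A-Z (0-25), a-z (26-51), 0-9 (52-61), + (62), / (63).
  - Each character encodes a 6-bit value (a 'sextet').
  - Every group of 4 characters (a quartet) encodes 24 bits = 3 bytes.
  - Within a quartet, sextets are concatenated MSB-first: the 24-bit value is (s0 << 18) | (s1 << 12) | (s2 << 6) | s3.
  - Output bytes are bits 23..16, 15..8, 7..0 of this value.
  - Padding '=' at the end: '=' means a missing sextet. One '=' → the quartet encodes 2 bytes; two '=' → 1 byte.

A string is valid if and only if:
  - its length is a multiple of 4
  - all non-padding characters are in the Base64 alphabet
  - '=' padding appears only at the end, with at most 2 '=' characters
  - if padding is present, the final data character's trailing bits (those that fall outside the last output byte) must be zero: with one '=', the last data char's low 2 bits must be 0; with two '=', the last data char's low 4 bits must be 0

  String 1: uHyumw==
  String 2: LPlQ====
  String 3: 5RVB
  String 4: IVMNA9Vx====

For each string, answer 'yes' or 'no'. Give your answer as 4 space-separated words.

String 1: 'uHyumw==' → valid
String 2: 'LPlQ====' → invalid (4 pad chars (max 2))
String 3: '5RVB' → valid
String 4: 'IVMNA9Vx====' → invalid (4 pad chars (max 2))

Answer: yes no yes no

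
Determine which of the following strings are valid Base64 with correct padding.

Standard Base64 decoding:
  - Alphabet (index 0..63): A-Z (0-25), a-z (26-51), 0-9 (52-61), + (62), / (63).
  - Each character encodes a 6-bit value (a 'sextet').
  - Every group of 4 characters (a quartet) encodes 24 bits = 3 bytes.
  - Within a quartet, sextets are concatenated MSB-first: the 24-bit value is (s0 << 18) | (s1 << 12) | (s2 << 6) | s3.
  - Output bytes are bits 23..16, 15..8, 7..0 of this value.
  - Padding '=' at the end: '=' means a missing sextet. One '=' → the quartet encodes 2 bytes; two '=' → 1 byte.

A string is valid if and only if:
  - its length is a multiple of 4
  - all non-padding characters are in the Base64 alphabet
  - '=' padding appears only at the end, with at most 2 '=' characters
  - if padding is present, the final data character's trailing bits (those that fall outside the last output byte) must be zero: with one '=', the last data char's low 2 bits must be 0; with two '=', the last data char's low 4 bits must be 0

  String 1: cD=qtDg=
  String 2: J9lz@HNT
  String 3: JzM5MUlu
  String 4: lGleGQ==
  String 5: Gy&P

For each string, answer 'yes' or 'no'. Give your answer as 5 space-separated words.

Answer: no no yes yes no

Derivation:
String 1: 'cD=qtDg=' → invalid (bad char(s): ['=']; '=' in middle)
String 2: 'J9lz@HNT' → invalid (bad char(s): ['@'])
String 3: 'JzM5MUlu' → valid
String 4: 'lGleGQ==' → valid
String 5: 'Gy&P' → invalid (bad char(s): ['&'])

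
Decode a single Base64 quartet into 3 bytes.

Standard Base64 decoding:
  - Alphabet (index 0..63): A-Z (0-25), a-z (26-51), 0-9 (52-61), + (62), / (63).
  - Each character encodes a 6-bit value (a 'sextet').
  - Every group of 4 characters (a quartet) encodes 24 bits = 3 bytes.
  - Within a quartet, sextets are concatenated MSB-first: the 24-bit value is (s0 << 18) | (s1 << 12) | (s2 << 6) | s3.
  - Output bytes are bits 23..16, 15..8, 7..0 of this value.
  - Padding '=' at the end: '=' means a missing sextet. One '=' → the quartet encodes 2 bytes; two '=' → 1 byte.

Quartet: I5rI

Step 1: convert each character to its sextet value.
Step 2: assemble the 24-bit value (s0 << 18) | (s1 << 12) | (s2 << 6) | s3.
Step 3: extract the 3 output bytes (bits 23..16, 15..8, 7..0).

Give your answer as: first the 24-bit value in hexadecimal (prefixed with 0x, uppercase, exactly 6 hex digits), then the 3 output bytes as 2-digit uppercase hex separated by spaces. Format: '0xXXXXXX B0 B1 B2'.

Answer: 0x239AC8 23 9A C8

Derivation:
Sextets: I=8, 5=57, r=43, I=8
24-bit: (8<<18) | (57<<12) | (43<<6) | 8
      = 0x200000 | 0x039000 | 0x000AC0 | 0x000008
      = 0x239AC8
Bytes: (v>>16)&0xFF=23, (v>>8)&0xFF=9A, v&0xFF=C8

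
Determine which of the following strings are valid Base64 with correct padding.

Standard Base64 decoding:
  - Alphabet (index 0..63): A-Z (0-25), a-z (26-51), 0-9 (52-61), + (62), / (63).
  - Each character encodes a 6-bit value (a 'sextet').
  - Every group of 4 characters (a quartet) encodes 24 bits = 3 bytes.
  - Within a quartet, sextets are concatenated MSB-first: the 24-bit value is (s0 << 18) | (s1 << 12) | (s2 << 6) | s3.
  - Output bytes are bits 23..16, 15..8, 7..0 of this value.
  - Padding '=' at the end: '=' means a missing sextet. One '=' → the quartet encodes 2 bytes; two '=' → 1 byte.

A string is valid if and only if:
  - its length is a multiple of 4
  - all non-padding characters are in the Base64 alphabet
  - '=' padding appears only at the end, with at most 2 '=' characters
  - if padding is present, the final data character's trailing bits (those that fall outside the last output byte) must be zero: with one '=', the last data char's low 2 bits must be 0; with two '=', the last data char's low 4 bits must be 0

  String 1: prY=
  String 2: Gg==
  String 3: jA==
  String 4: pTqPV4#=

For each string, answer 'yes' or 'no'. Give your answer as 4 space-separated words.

Answer: yes yes yes no

Derivation:
String 1: 'prY=' → valid
String 2: 'Gg==' → valid
String 3: 'jA==' → valid
String 4: 'pTqPV4#=' → invalid (bad char(s): ['#'])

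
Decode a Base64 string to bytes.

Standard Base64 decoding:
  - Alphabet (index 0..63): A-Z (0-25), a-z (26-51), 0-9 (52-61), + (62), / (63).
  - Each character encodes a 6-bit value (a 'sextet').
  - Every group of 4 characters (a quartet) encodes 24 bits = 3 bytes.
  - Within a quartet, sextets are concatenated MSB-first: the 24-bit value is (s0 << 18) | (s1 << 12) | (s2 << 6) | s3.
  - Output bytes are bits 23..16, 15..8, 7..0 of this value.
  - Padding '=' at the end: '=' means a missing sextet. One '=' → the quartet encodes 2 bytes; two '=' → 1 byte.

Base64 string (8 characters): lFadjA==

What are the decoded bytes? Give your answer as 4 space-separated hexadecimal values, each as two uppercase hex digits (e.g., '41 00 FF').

Answer: 94 56 9D 8C

Derivation:
After char 0 ('l'=37): chars_in_quartet=1 acc=0x25 bytes_emitted=0
After char 1 ('F'=5): chars_in_quartet=2 acc=0x945 bytes_emitted=0
After char 2 ('a'=26): chars_in_quartet=3 acc=0x2515A bytes_emitted=0
After char 3 ('d'=29): chars_in_quartet=4 acc=0x94569D -> emit 94 56 9D, reset; bytes_emitted=3
After char 4 ('j'=35): chars_in_quartet=1 acc=0x23 bytes_emitted=3
After char 5 ('A'=0): chars_in_quartet=2 acc=0x8C0 bytes_emitted=3
Padding '==': partial quartet acc=0x8C0 -> emit 8C; bytes_emitted=4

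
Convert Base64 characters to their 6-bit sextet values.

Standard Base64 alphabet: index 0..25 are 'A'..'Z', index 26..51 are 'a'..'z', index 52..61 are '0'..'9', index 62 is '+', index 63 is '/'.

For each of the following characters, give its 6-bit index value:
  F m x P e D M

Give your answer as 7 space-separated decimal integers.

Answer: 5 38 49 15 30 3 12

Derivation:
'F': A..Z range, ord('F') − ord('A') = 5
'm': a..z range, 26 + ord('m') − ord('a') = 38
'x': a..z range, 26 + ord('x') − ord('a') = 49
'P': A..Z range, ord('P') − ord('A') = 15
'e': a..z range, 26 + ord('e') − ord('a') = 30
'D': A..Z range, ord('D') − ord('A') = 3
'M': A..Z range, ord('M') − ord('A') = 12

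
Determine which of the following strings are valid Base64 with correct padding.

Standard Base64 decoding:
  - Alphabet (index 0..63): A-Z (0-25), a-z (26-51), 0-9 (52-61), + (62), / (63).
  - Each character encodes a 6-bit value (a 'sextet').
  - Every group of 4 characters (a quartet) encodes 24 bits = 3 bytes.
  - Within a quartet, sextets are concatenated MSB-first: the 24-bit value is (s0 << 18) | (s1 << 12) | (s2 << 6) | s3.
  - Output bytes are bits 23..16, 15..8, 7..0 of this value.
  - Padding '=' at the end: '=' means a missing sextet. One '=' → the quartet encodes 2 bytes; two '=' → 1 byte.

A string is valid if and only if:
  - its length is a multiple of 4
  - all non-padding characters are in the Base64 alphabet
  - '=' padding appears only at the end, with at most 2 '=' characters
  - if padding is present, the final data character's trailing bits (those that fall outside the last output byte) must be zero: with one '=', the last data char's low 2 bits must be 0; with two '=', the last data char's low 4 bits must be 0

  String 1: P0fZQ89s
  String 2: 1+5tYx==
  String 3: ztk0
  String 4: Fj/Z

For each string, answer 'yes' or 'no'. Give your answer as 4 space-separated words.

String 1: 'P0fZQ89s' → valid
String 2: '1+5tYx==' → invalid (bad trailing bits)
String 3: 'ztk0' → valid
String 4: 'Fj/Z' → valid

Answer: yes no yes yes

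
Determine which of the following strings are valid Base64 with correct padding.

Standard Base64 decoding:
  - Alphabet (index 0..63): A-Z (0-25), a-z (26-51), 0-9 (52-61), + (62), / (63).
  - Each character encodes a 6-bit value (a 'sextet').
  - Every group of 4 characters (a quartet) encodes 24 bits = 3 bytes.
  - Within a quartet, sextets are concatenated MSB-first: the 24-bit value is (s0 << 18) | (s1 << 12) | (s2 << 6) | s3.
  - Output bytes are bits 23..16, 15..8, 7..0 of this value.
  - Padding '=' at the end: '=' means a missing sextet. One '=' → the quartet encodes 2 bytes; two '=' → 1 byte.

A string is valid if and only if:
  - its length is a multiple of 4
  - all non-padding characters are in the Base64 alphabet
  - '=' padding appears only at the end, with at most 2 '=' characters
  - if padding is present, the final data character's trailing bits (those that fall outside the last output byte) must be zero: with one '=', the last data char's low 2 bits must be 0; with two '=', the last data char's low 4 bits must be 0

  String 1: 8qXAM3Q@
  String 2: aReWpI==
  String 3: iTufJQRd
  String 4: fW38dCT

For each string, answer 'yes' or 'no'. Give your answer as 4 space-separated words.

Answer: no no yes no

Derivation:
String 1: '8qXAM3Q@' → invalid (bad char(s): ['@'])
String 2: 'aReWpI==' → invalid (bad trailing bits)
String 3: 'iTufJQRd' → valid
String 4: 'fW38dCT' → invalid (len=7 not mult of 4)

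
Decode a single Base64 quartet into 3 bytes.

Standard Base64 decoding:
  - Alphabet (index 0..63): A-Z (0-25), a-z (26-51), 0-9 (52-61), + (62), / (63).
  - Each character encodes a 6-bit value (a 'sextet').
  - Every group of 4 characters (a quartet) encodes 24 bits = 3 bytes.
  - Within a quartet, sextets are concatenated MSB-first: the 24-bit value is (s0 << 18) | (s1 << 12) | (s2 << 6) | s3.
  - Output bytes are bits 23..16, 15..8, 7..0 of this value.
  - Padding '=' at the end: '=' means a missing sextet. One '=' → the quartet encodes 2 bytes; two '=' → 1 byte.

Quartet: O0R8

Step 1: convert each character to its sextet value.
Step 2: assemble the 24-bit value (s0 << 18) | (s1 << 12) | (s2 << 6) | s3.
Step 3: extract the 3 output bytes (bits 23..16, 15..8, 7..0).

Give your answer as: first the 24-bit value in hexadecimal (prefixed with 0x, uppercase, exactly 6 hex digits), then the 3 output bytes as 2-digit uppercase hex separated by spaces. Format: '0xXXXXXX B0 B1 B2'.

Answer: 0x3B447C 3B 44 7C

Derivation:
Sextets: O=14, 0=52, R=17, 8=60
24-bit: (14<<18) | (52<<12) | (17<<6) | 60
      = 0x380000 | 0x034000 | 0x000440 | 0x00003C
      = 0x3B447C
Bytes: (v>>16)&0xFF=3B, (v>>8)&0xFF=44, v&0xFF=7C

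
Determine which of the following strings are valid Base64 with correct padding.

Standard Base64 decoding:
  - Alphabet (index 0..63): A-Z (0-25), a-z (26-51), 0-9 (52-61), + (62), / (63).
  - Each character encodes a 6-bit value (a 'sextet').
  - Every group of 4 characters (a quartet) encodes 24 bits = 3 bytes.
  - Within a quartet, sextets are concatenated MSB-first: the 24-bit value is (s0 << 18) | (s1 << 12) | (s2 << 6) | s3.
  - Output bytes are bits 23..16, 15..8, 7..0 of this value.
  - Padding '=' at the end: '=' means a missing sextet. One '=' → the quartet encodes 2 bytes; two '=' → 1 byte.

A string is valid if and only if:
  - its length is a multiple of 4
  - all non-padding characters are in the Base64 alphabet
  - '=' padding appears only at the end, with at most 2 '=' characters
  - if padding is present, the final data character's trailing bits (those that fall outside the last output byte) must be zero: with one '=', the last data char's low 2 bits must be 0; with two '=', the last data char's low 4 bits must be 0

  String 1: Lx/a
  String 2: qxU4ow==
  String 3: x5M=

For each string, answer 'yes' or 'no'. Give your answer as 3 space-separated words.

String 1: 'Lx/a' → valid
String 2: 'qxU4ow==' → valid
String 3: 'x5M=' → valid

Answer: yes yes yes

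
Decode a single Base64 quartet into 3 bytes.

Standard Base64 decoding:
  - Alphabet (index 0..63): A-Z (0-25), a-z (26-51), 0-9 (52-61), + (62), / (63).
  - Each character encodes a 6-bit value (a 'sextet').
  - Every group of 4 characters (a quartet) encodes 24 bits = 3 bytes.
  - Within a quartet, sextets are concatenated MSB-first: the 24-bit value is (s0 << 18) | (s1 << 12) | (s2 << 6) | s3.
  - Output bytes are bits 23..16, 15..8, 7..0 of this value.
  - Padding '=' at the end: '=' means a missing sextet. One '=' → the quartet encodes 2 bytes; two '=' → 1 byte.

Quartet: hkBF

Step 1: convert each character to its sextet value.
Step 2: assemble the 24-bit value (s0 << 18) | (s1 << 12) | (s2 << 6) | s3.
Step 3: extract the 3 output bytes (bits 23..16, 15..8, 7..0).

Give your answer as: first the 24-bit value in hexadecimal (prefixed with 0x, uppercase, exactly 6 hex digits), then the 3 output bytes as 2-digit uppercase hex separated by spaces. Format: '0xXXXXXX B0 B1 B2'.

Answer: 0x864045 86 40 45

Derivation:
Sextets: h=33, k=36, B=1, F=5
24-bit: (33<<18) | (36<<12) | (1<<6) | 5
      = 0x840000 | 0x024000 | 0x000040 | 0x000005
      = 0x864045
Bytes: (v>>16)&0xFF=86, (v>>8)&0xFF=40, v&0xFF=45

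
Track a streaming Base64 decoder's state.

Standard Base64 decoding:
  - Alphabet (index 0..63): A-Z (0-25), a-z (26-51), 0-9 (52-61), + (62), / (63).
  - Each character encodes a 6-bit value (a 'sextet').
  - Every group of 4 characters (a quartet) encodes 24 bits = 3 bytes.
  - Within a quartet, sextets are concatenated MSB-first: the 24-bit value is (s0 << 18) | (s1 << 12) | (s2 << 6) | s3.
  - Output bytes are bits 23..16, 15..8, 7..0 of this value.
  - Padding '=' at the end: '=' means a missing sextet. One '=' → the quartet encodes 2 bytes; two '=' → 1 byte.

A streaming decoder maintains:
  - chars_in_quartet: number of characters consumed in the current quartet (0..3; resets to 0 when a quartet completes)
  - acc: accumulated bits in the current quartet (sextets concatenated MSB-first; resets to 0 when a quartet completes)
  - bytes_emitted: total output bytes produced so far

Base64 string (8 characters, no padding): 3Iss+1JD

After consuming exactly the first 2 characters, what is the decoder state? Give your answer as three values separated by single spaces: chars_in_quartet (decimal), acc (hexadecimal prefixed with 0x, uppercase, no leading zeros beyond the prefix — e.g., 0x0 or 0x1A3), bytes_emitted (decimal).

After char 0 ('3'=55): chars_in_quartet=1 acc=0x37 bytes_emitted=0
After char 1 ('I'=8): chars_in_quartet=2 acc=0xDC8 bytes_emitted=0

Answer: 2 0xDC8 0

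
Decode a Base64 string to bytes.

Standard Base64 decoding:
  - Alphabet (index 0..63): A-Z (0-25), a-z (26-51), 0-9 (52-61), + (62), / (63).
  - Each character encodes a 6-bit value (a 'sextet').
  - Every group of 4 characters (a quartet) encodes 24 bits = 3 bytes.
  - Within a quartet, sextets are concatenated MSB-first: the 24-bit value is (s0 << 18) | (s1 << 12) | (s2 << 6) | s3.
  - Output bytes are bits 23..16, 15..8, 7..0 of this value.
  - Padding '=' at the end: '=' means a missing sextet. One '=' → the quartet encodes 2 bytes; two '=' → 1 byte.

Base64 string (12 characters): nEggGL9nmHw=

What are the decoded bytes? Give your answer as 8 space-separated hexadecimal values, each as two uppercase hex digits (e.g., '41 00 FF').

Answer: 9C 48 20 18 BF 67 98 7C

Derivation:
After char 0 ('n'=39): chars_in_quartet=1 acc=0x27 bytes_emitted=0
After char 1 ('E'=4): chars_in_quartet=2 acc=0x9C4 bytes_emitted=0
After char 2 ('g'=32): chars_in_quartet=3 acc=0x27120 bytes_emitted=0
After char 3 ('g'=32): chars_in_quartet=4 acc=0x9C4820 -> emit 9C 48 20, reset; bytes_emitted=3
After char 4 ('G'=6): chars_in_quartet=1 acc=0x6 bytes_emitted=3
After char 5 ('L'=11): chars_in_quartet=2 acc=0x18B bytes_emitted=3
After char 6 ('9'=61): chars_in_quartet=3 acc=0x62FD bytes_emitted=3
After char 7 ('n'=39): chars_in_quartet=4 acc=0x18BF67 -> emit 18 BF 67, reset; bytes_emitted=6
After char 8 ('m'=38): chars_in_quartet=1 acc=0x26 bytes_emitted=6
After char 9 ('H'=7): chars_in_quartet=2 acc=0x987 bytes_emitted=6
After char 10 ('w'=48): chars_in_quartet=3 acc=0x261F0 bytes_emitted=6
Padding '=': partial quartet acc=0x261F0 -> emit 98 7C; bytes_emitted=8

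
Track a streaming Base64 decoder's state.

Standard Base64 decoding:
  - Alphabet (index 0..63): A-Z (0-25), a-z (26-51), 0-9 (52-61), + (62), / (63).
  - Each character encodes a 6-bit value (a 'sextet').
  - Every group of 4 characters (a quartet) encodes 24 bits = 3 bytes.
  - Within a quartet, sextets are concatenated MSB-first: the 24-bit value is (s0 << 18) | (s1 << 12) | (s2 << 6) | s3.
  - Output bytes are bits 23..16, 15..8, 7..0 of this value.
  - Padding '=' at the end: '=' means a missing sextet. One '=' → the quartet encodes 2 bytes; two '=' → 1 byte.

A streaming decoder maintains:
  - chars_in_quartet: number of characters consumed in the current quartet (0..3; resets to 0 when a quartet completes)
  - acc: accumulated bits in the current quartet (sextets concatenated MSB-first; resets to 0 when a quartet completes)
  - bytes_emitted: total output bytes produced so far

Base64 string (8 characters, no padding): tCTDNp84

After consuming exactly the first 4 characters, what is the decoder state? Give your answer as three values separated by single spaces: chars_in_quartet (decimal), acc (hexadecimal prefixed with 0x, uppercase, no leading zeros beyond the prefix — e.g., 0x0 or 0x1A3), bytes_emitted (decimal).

Answer: 0 0x0 3

Derivation:
After char 0 ('t'=45): chars_in_quartet=1 acc=0x2D bytes_emitted=0
After char 1 ('C'=2): chars_in_quartet=2 acc=0xB42 bytes_emitted=0
After char 2 ('T'=19): chars_in_quartet=3 acc=0x2D093 bytes_emitted=0
After char 3 ('D'=3): chars_in_quartet=4 acc=0xB424C3 -> emit B4 24 C3, reset; bytes_emitted=3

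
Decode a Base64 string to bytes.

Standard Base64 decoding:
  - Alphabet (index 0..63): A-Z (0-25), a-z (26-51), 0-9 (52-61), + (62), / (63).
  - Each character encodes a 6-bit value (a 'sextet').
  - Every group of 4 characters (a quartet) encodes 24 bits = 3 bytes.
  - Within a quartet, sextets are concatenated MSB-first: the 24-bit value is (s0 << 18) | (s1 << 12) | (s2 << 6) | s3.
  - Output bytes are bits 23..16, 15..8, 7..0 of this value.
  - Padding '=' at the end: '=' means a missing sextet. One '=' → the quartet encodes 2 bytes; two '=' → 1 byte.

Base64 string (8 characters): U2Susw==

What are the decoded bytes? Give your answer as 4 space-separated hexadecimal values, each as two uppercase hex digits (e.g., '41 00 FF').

After char 0 ('U'=20): chars_in_quartet=1 acc=0x14 bytes_emitted=0
After char 1 ('2'=54): chars_in_quartet=2 acc=0x536 bytes_emitted=0
After char 2 ('S'=18): chars_in_quartet=3 acc=0x14D92 bytes_emitted=0
After char 3 ('u'=46): chars_in_quartet=4 acc=0x5364AE -> emit 53 64 AE, reset; bytes_emitted=3
After char 4 ('s'=44): chars_in_quartet=1 acc=0x2C bytes_emitted=3
After char 5 ('w'=48): chars_in_quartet=2 acc=0xB30 bytes_emitted=3
Padding '==': partial quartet acc=0xB30 -> emit B3; bytes_emitted=4

Answer: 53 64 AE B3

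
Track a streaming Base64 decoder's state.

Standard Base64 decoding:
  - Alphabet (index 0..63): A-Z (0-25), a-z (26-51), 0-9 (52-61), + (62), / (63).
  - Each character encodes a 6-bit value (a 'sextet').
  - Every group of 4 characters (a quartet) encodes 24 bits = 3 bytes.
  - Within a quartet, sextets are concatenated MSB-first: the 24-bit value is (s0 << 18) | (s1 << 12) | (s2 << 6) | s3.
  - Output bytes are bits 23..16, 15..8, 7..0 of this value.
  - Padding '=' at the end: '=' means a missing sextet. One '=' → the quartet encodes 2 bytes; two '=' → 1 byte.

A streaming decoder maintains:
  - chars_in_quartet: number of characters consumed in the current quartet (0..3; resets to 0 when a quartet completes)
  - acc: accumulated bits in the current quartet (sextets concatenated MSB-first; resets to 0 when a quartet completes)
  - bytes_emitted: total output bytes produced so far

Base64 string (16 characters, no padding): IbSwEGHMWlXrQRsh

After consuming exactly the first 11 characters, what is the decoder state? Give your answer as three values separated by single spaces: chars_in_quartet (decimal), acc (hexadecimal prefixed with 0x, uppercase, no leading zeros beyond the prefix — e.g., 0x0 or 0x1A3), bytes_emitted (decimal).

After char 0 ('I'=8): chars_in_quartet=1 acc=0x8 bytes_emitted=0
After char 1 ('b'=27): chars_in_quartet=2 acc=0x21B bytes_emitted=0
After char 2 ('S'=18): chars_in_quartet=3 acc=0x86D2 bytes_emitted=0
After char 3 ('w'=48): chars_in_quartet=4 acc=0x21B4B0 -> emit 21 B4 B0, reset; bytes_emitted=3
After char 4 ('E'=4): chars_in_quartet=1 acc=0x4 bytes_emitted=3
After char 5 ('G'=6): chars_in_quartet=2 acc=0x106 bytes_emitted=3
After char 6 ('H'=7): chars_in_quartet=3 acc=0x4187 bytes_emitted=3
After char 7 ('M'=12): chars_in_quartet=4 acc=0x1061CC -> emit 10 61 CC, reset; bytes_emitted=6
After char 8 ('W'=22): chars_in_quartet=1 acc=0x16 bytes_emitted=6
After char 9 ('l'=37): chars_in_quartet=2 acc=0x5A5 bytes_emitted=6
After char 10 ('X'=23): chars_in_quartet=3 acc=0x16957 bytes_emitted=6

Answer: 3 0x16957 6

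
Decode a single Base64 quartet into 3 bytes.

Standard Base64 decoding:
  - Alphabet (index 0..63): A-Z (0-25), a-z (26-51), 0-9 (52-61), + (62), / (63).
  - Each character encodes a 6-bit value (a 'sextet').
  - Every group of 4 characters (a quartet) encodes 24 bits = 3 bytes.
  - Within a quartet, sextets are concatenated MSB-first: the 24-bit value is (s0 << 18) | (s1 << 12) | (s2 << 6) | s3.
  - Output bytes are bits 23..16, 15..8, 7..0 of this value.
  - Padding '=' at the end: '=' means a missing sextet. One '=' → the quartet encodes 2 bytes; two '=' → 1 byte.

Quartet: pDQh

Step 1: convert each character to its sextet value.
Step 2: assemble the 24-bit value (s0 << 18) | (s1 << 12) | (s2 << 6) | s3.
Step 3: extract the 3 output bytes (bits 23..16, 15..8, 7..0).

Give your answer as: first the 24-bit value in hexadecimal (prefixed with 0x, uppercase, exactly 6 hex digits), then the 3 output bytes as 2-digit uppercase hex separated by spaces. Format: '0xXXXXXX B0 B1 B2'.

Sextets: p=41, D=3, Q=16, h=33
24-bit: (41<<18) | (3<<12) | (16<<6) | 33
      = 0xA40000 | 0x003000 | 0x000400 | 0x000021
      = 0xA43421
Bytes: (v>>16)&0xFF=A4, (v>>8)&0xFF=34, v&0xFF=21

Answer: 0xA43421 A4 34 21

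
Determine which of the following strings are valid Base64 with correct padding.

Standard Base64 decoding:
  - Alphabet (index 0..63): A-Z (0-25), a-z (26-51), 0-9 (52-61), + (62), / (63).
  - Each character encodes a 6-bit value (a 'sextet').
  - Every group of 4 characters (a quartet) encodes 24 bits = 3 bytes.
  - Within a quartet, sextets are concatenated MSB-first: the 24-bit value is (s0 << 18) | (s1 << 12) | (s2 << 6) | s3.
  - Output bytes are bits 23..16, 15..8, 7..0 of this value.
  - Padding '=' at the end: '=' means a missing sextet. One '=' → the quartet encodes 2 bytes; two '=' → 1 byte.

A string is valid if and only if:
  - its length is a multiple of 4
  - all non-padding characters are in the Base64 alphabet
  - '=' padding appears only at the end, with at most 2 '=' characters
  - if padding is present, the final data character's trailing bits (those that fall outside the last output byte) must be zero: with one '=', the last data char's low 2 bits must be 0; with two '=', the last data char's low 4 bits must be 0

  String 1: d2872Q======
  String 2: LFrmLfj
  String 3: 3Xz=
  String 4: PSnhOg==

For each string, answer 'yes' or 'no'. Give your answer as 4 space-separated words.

Answer: no no no yes

Derivation:
String 1: 'd2872Q======' → invalid (6 pad chars (max 2))
String 2: 'LFrmLfj' → invalid (len=7 not mult of 4)
String 3: '3Xz=' → invalid (bad trailing bits)
String 4: 'PSnhOg==' → valid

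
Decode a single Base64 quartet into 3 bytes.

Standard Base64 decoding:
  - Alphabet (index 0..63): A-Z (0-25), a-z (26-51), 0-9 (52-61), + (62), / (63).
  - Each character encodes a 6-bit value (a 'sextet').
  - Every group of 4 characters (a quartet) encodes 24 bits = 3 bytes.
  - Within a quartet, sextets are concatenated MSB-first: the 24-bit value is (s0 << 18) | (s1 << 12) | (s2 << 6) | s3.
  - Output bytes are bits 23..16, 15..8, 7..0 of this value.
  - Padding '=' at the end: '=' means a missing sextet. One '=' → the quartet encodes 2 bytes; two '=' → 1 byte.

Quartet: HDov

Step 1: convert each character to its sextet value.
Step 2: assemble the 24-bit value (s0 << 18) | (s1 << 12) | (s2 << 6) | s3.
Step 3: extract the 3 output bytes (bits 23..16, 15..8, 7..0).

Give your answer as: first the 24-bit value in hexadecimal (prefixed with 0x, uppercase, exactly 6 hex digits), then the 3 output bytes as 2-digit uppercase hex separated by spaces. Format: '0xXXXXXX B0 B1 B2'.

Sextets: H=7, D=3, o=40, v=47
24-bit: (7<<18) | (3<<12) | (40<<6) | 47
      = 0x1C0000 | 0x003000 | 0x000A00 | 0x00002F
      = 0x1C3A2F
Bytes: (v>>16)&0xFF=1C, (v>>8)&0xFF=3A, v&0xFF=2F

Answer: 0x1C3A2F 1C 3A 2F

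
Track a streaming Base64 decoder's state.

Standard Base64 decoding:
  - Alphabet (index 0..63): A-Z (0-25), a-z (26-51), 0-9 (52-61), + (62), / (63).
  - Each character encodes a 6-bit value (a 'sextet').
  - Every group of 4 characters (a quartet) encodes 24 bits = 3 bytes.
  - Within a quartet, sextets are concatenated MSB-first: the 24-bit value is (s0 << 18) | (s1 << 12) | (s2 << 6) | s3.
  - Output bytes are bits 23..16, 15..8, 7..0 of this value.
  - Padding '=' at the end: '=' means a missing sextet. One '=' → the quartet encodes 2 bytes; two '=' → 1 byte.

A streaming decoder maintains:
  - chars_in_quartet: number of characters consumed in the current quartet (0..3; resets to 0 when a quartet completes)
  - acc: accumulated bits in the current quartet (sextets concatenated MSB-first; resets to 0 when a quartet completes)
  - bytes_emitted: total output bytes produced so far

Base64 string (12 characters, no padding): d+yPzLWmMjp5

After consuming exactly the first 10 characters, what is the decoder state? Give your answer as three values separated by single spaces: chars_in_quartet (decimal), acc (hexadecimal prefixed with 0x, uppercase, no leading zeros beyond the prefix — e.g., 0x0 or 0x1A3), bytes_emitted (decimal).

After char 0 ('d'=29): chars_in_quartet=1 acc=0x1D bytes_emitted=0
After char 1 ('+'=62): chars_in_quartet=2 acc=0x77E bytes_emitted=0
After char 2 ('y'=50): chars_in_quartet=3 acc=0x1DFB2 bytes_emitted=0
After char 3 ('P'=15): chars_in_quartet=4 acc=0x77EC8F -> emit 77 EC 8F, reset; bytes_emitted=3
After char 4 ('z'=51): chars_in_quartet=1 acc=0x33 bytes_emitted=3
After char 5 ('L'=11): chars_in_quartet=2 acc=0xCCB bytes_emitted=3
After char 6 ('W'=22): chars_in_quartet=3 acc=0x332D6 bytes_emitted=3
After char 7 ('m'=38): chars_in_quartet=4 acc=0xCCB5A6 -> emit CC B5 A6, reset; bytes_emitted=6
After char 8 ('M'=12): chars_in_quartet=1 acc=0xC bytes_emitted=6
After char 9 ('j'=35): chars_in_quartet=2 acc=0x323 bytes_emitted=6

Answer: 2 0x323 6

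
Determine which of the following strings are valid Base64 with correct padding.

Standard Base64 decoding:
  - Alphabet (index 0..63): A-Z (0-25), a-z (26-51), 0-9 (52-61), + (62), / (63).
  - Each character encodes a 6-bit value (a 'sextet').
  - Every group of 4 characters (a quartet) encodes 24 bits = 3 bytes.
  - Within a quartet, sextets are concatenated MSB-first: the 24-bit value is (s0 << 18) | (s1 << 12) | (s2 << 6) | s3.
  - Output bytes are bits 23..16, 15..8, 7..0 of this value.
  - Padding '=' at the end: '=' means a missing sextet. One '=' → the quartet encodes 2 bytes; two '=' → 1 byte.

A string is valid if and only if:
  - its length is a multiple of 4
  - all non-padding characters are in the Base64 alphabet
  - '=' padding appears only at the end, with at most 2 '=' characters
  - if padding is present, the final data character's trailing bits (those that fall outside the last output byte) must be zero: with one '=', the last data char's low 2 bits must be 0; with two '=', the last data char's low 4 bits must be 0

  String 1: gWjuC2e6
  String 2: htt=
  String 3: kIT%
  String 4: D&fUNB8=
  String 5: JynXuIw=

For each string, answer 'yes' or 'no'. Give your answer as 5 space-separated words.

String 1: 'gWjuC2e6' → valid
String 2: 'htt=' → invalid (bad trailing bits)
String 3: 'kIT%' → invalid (bad char(s): ['%'])
String 4: 'D&fUNB8=' → invalid (bad char(s): ['&'])
String 5: 'JynXuIw=' → valid

Answer: yes no no no yes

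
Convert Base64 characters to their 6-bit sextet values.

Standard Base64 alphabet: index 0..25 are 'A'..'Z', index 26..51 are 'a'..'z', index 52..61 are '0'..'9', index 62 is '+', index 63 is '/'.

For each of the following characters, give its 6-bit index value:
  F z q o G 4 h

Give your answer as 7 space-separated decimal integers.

'F': A..Z range, ord('F') − ord('A') = 5
'z': a..z range, 26 + ord('z') − ord('a') = 51
'q': a..z range, 26 + ord('q') − ord('a') = 42
'o': a..z range, 26 + ord('o') − ord('a') = 40
'G': A..Z range, ord('G') − ord('A') = 6
'4': 0..9 range, 52 + ord('4') − ord('0') = 56
'h': a..z range, 26 + ord('h') − ord('a') = 33

Answer: 5 51 42 40 6 56 33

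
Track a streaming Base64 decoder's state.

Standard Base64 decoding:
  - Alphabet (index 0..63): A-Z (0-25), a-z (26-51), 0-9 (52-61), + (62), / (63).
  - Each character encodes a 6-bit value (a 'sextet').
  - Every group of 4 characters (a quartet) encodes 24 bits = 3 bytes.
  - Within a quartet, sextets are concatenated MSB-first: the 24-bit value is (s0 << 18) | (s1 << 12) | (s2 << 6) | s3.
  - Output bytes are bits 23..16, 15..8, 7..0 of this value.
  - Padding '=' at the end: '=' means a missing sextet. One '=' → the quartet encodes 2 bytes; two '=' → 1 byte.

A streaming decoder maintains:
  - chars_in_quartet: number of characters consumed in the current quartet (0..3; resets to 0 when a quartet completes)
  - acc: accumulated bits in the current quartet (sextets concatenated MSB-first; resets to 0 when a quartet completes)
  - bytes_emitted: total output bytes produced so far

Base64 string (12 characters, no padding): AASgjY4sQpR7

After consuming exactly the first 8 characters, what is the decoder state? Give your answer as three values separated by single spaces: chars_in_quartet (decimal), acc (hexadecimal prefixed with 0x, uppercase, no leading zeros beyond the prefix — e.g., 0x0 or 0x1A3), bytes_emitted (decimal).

After char 0 ('A'=0): chars_in_quartet=1 acc=0x0 bytes_emitted=0
After char 1 ('A'=0): chars_in_quartet=2 acc=0x0 bytes_emitted=0
After char 2 ('S'=18): chars_in_quartet=3 acc=0x12 bytes_emitted=0
After char 3 ('g'=32): chars_in_quartet=4 acc=0x4A0 -> emit 00 04 A0, reset; bytes_emitted=3
After char 4 ('j'=35): chars_in_quartet=1 acc=0x23 bytes_emitted=3
After char 5 ('Y'=24): chars_in_quartet=2 acc=0x8D8 bytes_emitted=3
After char 6 ('4'=56): chars_in_quartet=3 acc=0x23638 bytes_emitted=3
After char 7 ('s'=44): chars_in_quartet=4 acc=0x8D8E2C -> emit 8D 8E 2C, reset; bytes_emitted=6

Answer: 0 0x0 6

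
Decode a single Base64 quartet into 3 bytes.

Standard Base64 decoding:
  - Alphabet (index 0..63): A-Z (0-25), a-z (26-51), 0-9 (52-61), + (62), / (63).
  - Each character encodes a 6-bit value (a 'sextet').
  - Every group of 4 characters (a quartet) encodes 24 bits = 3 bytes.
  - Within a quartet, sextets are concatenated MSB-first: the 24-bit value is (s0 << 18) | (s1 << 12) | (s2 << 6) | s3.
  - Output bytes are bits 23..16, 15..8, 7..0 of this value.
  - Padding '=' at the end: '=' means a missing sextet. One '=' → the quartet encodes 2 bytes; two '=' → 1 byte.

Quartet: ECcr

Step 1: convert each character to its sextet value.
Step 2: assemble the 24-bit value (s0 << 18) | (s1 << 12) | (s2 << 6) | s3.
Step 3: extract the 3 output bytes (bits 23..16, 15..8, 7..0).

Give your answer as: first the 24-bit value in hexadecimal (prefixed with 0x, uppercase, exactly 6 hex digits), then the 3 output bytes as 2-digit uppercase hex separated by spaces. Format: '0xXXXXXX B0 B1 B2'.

Answer: 0x10272B 10 27 2B

Derivation:
Sextets: E=4, C=2, c=28, r=43
24-bit: (4<<18) | (2<<12) | (28<<6) | 43
      = 0x100000 | 0x002000 | 0x000700 | 0x00002B
      = 0x10272B
Bytes: (v>>16)&0xFF=10, (v>>8)&0xFF=27, v&0xFF=2B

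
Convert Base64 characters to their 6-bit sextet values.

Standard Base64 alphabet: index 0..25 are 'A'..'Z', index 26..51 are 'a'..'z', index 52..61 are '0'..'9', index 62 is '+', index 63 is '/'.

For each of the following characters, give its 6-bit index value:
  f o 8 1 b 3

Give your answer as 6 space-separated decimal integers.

Answer: 31 40 60 53 27 55

Derivation:
'f': a..z range, 26 + ord('f') − ord('a') = 31
'o': a..z range, 26 + ord('o') − ord('a') = 40
'8': 0..9 range, 52 + ord('8') − ord('0') = 60
'1': 0..9 range, 52 + ord('1') − ord('0') = 53
'b': a..z range, 26 + ord('b') − ord('a') = 27
'3': 0..9 range, 52 + ord('3') − ord('0') = 55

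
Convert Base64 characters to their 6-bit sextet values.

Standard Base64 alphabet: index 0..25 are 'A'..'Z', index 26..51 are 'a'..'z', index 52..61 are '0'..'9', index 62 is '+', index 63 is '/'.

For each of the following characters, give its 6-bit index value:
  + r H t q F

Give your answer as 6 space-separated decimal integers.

Answer: 62 43 7 45 42 5

Derivation:
'+': index 62
'r': a..z range, 26 + ord('r') − ord('a') = 43
'H': A..Z range, ord('H') − ord('A') = 7
't': a..z range, 26 + ord('t') − ord('a') = 45
'q': a..z range, 26 + ord('q') − ord('a') = 42
'F': A..Z range, ord('F') − ord('A') = 5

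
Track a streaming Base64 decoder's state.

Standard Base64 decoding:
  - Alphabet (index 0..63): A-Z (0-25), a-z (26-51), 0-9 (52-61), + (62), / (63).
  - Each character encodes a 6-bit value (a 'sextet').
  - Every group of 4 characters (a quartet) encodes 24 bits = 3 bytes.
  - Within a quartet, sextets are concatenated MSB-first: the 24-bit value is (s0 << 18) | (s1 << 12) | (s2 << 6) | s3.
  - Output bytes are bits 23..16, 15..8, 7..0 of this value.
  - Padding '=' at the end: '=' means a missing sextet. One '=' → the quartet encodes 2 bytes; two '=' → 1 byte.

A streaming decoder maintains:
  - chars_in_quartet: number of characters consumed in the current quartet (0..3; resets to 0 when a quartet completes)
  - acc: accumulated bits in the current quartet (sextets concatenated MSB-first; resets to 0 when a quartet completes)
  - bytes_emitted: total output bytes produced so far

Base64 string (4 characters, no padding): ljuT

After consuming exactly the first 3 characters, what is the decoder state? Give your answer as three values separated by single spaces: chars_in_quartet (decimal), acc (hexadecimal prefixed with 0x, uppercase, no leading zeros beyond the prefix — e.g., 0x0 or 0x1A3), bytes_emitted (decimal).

Answer: 3 0x258EE 0

Derivation:
After char 0 ('l'=37): chars_in_quartet=1 acc=0x25 bytes_emitted=0
After char 1 ('j'=35): chars_in_quartet=2 acc=0x963 bytes_emitted=0
After char 2 ('u'=46): chars_in_quartet=3 acc=0x258EE bytes_emitted=0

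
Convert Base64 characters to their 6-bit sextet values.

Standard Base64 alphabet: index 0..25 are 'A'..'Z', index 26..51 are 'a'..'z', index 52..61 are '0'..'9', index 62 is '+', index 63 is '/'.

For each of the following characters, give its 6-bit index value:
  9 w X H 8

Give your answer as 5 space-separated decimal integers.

Answer: 61 48 23 7 60

Derivation:
'9': 0..9 range, 52 + ord('9') − ord('0') = 61
'w': a..z range, 26 + ord('w') − ord('a') = 48
'X': A..Z range, ord('X') − ord('A') = 23
'H': A..Z range, ord('H') − ord('A') = 7
'8': 0..9 range, 52 + ord('8') − ord('0') = 60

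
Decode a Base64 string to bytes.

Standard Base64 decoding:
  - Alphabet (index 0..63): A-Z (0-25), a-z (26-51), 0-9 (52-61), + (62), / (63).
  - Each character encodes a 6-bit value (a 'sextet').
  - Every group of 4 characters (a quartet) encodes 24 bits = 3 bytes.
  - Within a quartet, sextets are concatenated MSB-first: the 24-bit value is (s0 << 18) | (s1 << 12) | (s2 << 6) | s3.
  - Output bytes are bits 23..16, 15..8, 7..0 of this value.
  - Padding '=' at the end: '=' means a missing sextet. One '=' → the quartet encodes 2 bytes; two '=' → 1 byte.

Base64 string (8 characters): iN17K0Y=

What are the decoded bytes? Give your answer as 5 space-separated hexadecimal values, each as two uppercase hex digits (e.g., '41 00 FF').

Answer: 88 DD 7B 2B 46

Derivation:
After char 0 ('i'=34): chars_in_quartet=1 acc=0x22 bytes_emitted=0
After char 1 ('N'=13): chars_in_quartet=2 acc=0x88D bytes_emitted=0
After char 2 ('1'=53): chars_in_quartet=3 acc=0x22375 bytes_emitted=0
After char 3 ('7'=59): chars_in_quartet=4 acc=0x88DD7B -> emit 88 DD 7B, reset; bytes_emitted=3
After char 4 ('K'=10): chars_in_quartet=1 acc=0xA bytes_emitted=3
After char 5 ('0'=52): chars_in_quartet=2 acc=0x2B4 bytes_emitted=3
After char 6 ('Y'=24): chars_in_quartet=3 acc=0xAD18 bytes_emitted=3
Padding '=': partial quartet acc=0xAD18 -> emit 2B 46; bytes_emitted=5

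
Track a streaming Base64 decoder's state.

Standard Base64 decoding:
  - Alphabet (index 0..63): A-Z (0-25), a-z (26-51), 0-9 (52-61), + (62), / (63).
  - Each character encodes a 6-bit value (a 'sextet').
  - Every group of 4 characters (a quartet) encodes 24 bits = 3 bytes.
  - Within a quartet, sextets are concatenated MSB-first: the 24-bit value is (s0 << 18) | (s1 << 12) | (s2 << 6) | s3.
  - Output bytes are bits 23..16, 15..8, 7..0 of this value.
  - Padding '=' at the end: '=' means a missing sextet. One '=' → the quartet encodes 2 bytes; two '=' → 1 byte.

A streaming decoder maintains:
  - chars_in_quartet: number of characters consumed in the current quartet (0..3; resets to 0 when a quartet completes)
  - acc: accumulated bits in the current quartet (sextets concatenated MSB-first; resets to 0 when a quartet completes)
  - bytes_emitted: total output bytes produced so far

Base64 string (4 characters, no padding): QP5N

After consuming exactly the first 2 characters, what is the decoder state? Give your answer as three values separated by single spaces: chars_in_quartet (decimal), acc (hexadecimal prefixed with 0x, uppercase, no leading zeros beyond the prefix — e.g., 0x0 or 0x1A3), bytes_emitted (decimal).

Answer: 2 0x40F 0

Derivation:
After char 0 ('Q'=16): chars_in_quartet=1 acc=0x10 bytes_emitted=0
After char 1 ('P'=15): chars_in_quartet=2 acc=0x40F bytes_emitted=0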